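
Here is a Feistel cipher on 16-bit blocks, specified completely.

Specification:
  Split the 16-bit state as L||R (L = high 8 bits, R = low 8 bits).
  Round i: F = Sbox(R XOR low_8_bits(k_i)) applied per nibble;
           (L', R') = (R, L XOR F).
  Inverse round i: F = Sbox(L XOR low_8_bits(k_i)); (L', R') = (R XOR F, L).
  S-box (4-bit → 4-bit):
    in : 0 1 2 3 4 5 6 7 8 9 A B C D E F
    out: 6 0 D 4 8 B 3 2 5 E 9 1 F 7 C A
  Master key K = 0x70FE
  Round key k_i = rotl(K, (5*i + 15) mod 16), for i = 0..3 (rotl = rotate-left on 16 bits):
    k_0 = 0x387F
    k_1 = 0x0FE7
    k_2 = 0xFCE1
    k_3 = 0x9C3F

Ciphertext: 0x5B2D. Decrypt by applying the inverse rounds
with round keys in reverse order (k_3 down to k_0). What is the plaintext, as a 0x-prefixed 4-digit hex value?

0xCE1D

s_0 = ciphertext = 0x5B2D
s_1 = InvRound(s_0, k_3) = 0x155B
s_2 = InvRound(s_1, k_2) = 0xF315
s_3 = InvRound(s_2, k_1) = 0x1DF3
s_4 = InvRound(s_3, k_0) = 0xCE1D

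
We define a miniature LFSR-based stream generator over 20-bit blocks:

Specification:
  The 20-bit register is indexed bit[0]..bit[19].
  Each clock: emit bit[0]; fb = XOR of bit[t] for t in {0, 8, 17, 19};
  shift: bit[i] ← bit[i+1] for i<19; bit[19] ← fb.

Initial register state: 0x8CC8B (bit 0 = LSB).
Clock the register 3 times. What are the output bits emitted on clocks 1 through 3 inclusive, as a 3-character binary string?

110

reg_0 = 0x8CC8B
clock 1: out=1, reg = 0x46645
clock 2: out=1, reg = 0xA3322
clock 3: out=0, reg = 0xD1991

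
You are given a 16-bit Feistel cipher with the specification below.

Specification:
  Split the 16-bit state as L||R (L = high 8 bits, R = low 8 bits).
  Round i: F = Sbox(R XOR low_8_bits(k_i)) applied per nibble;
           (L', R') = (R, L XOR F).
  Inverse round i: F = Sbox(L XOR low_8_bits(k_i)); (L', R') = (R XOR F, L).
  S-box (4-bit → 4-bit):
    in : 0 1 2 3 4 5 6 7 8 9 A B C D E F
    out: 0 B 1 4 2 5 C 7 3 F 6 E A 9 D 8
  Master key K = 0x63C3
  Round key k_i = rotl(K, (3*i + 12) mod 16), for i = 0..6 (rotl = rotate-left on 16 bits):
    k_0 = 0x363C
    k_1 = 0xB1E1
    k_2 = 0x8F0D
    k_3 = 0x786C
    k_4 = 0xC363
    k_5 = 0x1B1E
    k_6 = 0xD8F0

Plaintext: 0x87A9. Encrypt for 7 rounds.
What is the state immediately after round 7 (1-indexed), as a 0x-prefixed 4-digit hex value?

s_0 = plaintext = 0x87A9
s_1 = Round(s_0, k_0) = 0xA972
s_2 = Round(s_1, k_1) = 0x725D
s_3 = Round(s_2, k_2) = 0x5D22
s_4 = Round(s_3, k_3) = 0x2270
s_5 = Round(s_4, k_4) = 0x7096
s_6 = Round(s_5, k_5) = 0x9643
s_7 = Round(s_6, k_6) = 0x4372

0x4372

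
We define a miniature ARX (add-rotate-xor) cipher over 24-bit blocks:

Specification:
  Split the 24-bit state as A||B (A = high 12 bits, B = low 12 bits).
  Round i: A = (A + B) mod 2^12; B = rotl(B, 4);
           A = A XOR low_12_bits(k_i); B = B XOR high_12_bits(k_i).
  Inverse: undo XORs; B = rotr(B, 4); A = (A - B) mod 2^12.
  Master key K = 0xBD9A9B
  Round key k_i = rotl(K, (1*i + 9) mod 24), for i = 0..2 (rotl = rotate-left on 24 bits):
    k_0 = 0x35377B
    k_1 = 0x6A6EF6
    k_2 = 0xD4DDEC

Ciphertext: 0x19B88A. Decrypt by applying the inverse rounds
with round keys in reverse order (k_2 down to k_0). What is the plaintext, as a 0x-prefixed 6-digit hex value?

0xA21C94

s_0 = ciphertext = 0x19B88A
s_1 = InvRound(s_0, k_2) = 0x51B75C
s_2 = InvRound(s_1, k_1) = 0x1CEA1F
s_3 = InvRound(s_2, k_0) = 0xA21C94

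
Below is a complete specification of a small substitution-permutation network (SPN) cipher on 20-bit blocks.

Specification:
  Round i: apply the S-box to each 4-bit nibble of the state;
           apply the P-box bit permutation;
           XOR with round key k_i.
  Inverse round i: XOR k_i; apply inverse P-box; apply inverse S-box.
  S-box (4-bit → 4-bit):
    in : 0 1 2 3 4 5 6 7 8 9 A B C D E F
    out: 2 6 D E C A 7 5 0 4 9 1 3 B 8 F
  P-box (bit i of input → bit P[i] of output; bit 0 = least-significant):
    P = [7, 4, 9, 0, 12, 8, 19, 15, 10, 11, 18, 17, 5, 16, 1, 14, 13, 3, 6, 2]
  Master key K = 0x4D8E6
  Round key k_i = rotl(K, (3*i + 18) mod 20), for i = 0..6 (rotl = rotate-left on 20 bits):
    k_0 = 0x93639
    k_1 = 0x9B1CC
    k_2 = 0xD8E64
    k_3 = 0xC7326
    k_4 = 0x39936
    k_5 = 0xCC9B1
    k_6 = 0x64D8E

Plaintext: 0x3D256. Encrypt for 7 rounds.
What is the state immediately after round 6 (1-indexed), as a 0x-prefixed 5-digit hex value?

0x7A08B

s_0 = plaintext = 0x3D256
s_1 = Round(s_0, k_0) = 0xEF1C5
s_2 = Round(s_1, k_1) = 0xCE8FB
s_3 = Round(s_2, k_2) = 0x57FEC
s_4 = Round(s_3, k_3) = 0xAFF98
s_5 = Round(s_4, k_4) = 0xCF510
s_6 = Round(s_5, k_5) = 0x7A08B
s_7 = Round(s_6, k_6) = 0x6256E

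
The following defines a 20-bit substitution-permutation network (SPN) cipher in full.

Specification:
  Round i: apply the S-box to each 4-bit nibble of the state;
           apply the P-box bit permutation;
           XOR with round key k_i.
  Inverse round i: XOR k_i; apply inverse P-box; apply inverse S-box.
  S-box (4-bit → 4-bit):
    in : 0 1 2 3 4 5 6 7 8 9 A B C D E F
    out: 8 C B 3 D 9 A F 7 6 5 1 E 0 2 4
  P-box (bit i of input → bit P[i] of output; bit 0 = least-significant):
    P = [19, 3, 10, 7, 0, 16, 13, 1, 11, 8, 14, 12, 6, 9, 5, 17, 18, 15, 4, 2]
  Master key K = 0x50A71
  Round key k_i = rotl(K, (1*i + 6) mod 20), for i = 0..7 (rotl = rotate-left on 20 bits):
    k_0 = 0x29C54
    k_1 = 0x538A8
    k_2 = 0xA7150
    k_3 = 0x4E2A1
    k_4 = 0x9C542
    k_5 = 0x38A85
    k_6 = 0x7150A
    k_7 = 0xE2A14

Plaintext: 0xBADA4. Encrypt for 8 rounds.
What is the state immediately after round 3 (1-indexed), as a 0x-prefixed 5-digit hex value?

0xB257A

s_0 = plaintext = 0xBADA4
s_1 = Round(s_0, k_0) = 0xEB8B5
s_2 = Round(s_1, k_1) = 0xDF169
s_3 = Round(s_2, k_2) = 0xB257A
s_4 = Round(s_3, k_3) = 0xBDCE2
s_5 = Round(s_4, k_4) = 0x494CA
s_6 = Round(s_5, k_5) = 0xEF4B3
s_7 = Round(s_6, k_6) = 0xFCD23
s_8 = Round(s_7, k_7) = 0x5282F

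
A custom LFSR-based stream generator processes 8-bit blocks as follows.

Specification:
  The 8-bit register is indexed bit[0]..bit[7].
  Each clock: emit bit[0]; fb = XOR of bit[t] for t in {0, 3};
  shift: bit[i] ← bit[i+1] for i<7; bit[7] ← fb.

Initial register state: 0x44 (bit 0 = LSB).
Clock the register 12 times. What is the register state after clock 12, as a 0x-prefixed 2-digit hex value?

0x5C

reg_0 = 0x44
clock 1: out=0, reg = 0x22
clock 2: out=0, reg = 0x11
clock 3: out=1, reg = 0x88
clock 4: out=0, reg = 0xC4
clock 5: out=0, reg = 0x62
clock 6: out=0, reg = 0x31
clock 7: out=1, reg = 0x98
clock 8: out=0, reg = 0xCC
clock 9: out=0, reg = 0xE6
clock 10: out=0, reg = 0x73
clock 11: out=1, reg = 0xB9
clock 12: out=1, reg = 0x5C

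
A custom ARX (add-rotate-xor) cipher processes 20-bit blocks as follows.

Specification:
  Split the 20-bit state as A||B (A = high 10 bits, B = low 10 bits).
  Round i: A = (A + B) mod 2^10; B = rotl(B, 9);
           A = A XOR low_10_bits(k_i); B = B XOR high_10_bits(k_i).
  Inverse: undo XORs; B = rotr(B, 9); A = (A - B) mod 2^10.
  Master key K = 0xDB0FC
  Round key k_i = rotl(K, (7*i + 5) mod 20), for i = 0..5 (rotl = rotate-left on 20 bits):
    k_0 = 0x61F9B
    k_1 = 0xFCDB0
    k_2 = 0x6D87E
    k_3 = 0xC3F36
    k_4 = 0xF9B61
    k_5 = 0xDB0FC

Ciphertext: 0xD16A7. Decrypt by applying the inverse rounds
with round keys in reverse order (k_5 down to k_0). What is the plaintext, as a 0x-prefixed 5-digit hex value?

s_0 = ciphertext = 0xD16A7
s_1 = InvRound(s_0, k_5) = 0x08F96
s_2 = InvRound(s_1, k_4) = 0x988E0
s_3 = InvRound(s_2, k_3) = 0x5D7DF
s_4 = InvRound(s_3, k_2) = 0x0E0D3
s_5 = InvRound(s_4, k_1) = 0xD1E41
s_6 = InvRound(s_5, k_0) = 0x53F8D

0x53F8D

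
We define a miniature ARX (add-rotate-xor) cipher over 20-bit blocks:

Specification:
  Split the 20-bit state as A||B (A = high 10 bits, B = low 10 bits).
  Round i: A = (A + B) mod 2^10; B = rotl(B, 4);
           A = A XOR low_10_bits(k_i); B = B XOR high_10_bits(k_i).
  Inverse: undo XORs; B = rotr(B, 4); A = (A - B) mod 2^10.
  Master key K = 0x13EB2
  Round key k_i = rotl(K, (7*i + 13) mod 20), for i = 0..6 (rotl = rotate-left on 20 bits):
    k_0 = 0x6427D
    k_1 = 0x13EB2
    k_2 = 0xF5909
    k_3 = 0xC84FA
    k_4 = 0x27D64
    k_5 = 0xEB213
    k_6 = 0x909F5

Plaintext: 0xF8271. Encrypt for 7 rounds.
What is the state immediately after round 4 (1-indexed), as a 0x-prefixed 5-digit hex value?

0x2837B

s_0 = plaintext = 0xF8271
s_1 = Round(s_0, k_0) = 0x0B289
s_2 = Round(s_1, k_1) = 0x01CD5
s_3 = Round(s_2, k_2) = 0x75685
s_4 = Round(s_3, k_3) = 0x2837B
s_5 = Round(s_4, k_4) = 0x5FF22
s_6 = Round(s_5, k_5) = 0xAC980
s_7 = Round(s_6, k_6) = 0x71E44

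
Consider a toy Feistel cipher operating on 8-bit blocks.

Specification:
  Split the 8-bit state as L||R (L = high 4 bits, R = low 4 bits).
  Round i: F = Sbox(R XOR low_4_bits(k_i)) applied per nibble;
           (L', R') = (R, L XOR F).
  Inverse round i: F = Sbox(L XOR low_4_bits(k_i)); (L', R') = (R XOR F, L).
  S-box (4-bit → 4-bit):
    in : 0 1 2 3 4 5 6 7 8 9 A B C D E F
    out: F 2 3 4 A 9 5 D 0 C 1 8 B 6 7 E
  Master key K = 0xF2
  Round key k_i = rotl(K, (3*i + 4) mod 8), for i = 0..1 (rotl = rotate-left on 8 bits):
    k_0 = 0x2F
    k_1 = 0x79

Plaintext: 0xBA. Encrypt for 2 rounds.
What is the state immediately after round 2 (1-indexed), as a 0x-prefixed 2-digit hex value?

s_0 = plaintext = 0xBA
s_1 = Round(s_0, k_0) = 0xA2
s_2 = Round(s_1, k_1) = 0x22

0x22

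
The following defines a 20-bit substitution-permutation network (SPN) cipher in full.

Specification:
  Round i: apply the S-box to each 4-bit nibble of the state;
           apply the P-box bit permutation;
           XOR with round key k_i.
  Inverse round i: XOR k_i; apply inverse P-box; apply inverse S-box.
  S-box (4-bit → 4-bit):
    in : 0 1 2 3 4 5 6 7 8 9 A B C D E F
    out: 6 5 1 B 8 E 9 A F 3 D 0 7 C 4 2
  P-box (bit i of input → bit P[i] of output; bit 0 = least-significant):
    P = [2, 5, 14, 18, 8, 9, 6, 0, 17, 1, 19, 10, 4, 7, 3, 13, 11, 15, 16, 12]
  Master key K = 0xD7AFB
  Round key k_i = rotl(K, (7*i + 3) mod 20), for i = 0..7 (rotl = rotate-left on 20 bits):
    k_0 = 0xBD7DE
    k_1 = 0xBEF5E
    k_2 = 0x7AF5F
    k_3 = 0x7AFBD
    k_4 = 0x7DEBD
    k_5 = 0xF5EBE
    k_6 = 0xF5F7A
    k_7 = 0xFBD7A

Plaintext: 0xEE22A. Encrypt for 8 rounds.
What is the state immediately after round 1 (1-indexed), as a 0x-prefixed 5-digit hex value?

s_0 = plaintext = 0xEE22A
s_1 = Round(s_0, k_0) = 0xC96D2
s_2 = Round(s_1, k_1) = 0x8638B
s_3 = Round(s_2, k_2) = 0x4100C
s_4 = Round(s_3, k_3) = 0xFFDC3
s_5 = Round(s_4, k_4) = 0xB5959
s_6 = Round(s_5, k_5) = 0xD7C51
s_7 = Round(s_6, k_6) = 0x42DBD
s_8 = Round(s_7, k_7) = 0x3E96A

0xC96D2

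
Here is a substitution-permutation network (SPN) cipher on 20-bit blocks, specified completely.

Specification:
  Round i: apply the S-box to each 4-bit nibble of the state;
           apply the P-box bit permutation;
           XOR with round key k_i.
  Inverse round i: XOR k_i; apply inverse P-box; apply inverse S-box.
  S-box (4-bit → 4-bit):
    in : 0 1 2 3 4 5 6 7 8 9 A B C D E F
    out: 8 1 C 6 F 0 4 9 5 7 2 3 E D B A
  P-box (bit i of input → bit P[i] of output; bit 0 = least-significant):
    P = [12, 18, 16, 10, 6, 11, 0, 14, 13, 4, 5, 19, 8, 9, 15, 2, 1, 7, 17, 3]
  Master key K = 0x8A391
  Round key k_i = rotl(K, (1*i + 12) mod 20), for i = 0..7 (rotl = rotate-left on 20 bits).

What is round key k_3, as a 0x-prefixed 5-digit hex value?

K = 0x8A391
k_0 = rotl(K, (1*0+12) mod 20) = rotl(K, 12) = 0x918A3
k_1 = rotl(K, (1*1+12) mod 20) = rotl(K, 13) = 0x23147
k_2 = rotl(K, (1*2+12) mod 20) = rotl(K, 14) = 0x4628E
k_3 = rotl(K, (1*3+12) mod 20) = rotl(K, 15) = 0x8C51C

0x8C51C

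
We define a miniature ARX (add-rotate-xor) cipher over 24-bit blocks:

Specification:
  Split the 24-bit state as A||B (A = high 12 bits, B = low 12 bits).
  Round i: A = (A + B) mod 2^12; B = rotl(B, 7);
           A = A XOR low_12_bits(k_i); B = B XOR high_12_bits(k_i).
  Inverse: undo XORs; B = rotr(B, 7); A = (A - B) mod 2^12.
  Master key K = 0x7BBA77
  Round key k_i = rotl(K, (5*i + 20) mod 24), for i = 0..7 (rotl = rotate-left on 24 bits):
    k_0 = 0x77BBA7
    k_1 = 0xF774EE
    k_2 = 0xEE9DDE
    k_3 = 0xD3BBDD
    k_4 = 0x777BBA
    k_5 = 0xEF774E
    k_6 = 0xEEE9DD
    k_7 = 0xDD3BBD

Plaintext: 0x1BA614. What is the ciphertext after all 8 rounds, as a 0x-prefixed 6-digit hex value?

0xBC4436

s_0 = plaintext = 0x1BA614
s_1 = Round(s_0, k_0) = 0xC69D4B
s_2 = Round(s_1, k_1) = 0xD5AA9D
s_3 = Round(s_2, k_2) = 0xA2903D
s_4 = Round(s_3, k_3) = 0x1BB3BA
s_5 = Round(s_4, k_4) = 0xECFA6A
s_6 = Round(s_5, k_5) = 0xE77BA4
s_7 = Round(s_6, k_6) = 0x3C6CB3
s_8 = Round(s_7, k_7) = 0xBC4436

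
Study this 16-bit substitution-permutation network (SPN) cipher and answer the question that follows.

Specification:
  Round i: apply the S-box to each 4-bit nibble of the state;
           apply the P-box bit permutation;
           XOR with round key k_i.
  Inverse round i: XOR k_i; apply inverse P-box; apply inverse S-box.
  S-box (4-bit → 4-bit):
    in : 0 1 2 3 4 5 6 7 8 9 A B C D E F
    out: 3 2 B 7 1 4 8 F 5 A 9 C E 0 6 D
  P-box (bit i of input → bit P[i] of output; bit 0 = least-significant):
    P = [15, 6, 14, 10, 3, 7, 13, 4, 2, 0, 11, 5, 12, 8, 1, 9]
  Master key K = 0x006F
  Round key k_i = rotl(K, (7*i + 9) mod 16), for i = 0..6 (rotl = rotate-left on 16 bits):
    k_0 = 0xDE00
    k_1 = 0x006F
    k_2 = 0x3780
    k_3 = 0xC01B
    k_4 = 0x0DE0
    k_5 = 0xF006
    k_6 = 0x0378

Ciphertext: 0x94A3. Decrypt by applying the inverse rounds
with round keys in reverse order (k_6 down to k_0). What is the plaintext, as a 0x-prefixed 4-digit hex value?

s_0 = ciphertext = 0x94A3
s_1 = InvRound(s_0, k_6) = 0x7122
s_2 = InvRound(s_1, k_5) = 0x1AD4
s_3 = InvRound(s_2, k_4) = 0x2A66
s_4 = InvRound(s_3, k_3) = 0x67F3
s_5 = InvRound(s_4, k_2) = 0x896E
s_6 = InvRound(s_5, k_1) = 0x1ED4
s_7 = InvRound(s_6, k_0) = 0xD493

0xD493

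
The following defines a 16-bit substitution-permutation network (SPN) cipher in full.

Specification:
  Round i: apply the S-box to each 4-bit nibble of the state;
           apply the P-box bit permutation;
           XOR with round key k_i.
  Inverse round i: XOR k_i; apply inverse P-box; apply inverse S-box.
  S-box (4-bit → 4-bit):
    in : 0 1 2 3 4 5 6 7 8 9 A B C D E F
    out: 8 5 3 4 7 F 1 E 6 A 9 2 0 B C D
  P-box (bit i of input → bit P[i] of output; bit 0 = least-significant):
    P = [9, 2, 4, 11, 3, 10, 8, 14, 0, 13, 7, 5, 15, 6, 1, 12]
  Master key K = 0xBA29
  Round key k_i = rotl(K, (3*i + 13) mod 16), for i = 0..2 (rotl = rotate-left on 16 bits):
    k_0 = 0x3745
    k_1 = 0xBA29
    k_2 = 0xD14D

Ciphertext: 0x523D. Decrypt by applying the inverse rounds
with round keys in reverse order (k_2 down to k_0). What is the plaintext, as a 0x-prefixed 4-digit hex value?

0xF01A

s_0 = ciphertext = 0x523D
s_1 = InvRound(s_0, k_2) = 0x2031
s_2 = InvRound(s_1, k_1) = 0xAC6F
s_3 = InvRound(s_2, k_0) = 0xF01A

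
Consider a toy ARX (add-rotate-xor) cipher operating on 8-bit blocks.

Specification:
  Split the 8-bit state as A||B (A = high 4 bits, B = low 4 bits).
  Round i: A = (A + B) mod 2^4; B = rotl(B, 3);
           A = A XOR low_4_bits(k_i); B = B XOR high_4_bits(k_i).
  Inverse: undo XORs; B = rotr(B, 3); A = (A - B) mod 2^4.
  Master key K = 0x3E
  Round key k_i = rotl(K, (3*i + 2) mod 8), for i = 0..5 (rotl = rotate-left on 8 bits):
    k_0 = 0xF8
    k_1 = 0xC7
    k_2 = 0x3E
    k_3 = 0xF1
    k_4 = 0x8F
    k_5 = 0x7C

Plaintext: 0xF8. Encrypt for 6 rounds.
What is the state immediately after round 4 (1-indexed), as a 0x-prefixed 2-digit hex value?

s_0 = plaintext = 0xF8
s_1 = Round(s_0, k_0) = 0xFB
s_2 = Round(s_1, k_1) = 0xD1
s_3 = Round(s_2, k_2) = 0x0B
s_4 = Round(s_3, k_3) = 0xA2
s_5 = Round(s_4, k_4) = 0x39
s_6 = Round(s_5, k_5) = 0x0B

0xA2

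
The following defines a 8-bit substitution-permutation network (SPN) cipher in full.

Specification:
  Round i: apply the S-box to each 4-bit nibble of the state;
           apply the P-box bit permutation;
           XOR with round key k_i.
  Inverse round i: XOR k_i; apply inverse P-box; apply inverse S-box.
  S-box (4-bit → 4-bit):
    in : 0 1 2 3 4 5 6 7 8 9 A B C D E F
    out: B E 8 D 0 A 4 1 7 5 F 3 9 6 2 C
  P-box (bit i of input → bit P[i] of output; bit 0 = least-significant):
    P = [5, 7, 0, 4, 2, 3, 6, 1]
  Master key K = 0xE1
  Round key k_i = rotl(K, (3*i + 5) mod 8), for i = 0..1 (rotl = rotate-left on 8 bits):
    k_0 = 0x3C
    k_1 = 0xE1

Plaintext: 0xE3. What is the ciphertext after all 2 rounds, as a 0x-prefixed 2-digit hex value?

0x7F

s_0 = plaintext = 0xE3
s_1 = Round(s_0, k_0) = 0x05
s_2 = Round(s_1, k_1) = 0x7F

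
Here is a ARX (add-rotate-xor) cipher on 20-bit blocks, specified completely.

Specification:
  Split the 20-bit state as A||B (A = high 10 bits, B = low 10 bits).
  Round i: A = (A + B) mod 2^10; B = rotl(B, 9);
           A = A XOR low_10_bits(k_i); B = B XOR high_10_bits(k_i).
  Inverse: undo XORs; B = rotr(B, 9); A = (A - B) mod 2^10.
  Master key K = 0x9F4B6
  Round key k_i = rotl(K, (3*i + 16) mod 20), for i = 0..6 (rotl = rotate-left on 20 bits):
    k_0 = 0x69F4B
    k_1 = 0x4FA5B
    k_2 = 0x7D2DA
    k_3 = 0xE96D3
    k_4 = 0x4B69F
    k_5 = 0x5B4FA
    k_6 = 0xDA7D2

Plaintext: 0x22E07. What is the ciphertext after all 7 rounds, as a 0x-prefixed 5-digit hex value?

0x31EFC

s_0 = plaintext = 0x22E07
s_1 = Round(s_0, k_0) = 0x766A4
s_2 = Round(s_1, k_1) = 0x8986C
s_3 = Round(s_2, k_2) = 0x121C2
s_4 = Round(s_3, k_3) = 0x36744
s_5 = Round(s_4, k_4) = 0xA088F
s_6 = Round(s_5, k_5) = 0xFAF2A
s_7 = Round(s_6, k_6) = 0x31EFC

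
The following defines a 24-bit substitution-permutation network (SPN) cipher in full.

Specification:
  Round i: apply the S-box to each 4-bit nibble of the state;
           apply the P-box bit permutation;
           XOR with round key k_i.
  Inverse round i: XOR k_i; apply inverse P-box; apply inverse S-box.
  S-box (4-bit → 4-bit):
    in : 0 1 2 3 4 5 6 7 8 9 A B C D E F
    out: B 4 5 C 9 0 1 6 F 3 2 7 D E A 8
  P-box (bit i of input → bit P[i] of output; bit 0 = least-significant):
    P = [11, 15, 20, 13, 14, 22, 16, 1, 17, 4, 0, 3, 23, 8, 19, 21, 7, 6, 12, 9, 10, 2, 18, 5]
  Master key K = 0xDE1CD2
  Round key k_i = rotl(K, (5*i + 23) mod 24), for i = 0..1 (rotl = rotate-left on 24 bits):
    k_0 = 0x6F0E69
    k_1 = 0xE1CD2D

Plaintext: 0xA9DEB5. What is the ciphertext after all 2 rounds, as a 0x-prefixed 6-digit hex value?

0x008981

s_0 = plaintext = 0xA9DEB5
s_1 = Round(s_0, k_0) = 0x064FB5
s_2 = Round(s_1, k_1) = 0x008981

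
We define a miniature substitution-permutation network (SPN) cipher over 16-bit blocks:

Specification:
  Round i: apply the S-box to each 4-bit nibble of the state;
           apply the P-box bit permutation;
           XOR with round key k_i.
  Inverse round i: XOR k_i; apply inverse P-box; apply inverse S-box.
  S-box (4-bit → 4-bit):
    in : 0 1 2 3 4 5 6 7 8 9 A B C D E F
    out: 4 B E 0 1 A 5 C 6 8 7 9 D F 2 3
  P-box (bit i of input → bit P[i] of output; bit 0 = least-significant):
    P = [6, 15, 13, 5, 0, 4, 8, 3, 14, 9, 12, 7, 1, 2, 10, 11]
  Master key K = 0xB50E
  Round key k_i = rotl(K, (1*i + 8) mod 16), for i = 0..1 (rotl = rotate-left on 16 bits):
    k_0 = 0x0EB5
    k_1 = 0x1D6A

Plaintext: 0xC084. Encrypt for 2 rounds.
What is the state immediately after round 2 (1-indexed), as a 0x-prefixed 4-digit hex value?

0x355C

s_0 = plaintext = 0xC084
s_1 = Round(s_0, k_0) = 0x13E7
s_2 = Round(s_1, k_1) = 0x355C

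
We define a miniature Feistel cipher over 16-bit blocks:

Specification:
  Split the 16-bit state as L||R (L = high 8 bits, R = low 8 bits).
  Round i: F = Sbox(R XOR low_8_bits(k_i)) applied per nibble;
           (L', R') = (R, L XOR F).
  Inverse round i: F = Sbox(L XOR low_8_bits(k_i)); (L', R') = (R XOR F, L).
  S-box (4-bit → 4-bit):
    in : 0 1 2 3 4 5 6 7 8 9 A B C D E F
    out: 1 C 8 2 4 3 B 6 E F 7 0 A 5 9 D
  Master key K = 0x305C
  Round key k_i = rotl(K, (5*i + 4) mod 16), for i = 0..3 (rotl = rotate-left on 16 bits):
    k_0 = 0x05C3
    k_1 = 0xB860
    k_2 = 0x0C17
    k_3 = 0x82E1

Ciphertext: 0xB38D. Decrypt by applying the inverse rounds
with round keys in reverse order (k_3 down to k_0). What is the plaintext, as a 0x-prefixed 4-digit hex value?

s_0 = ciphertext = 0xB38D
s_1 = InvRound(s_0, k_3) = 0xB5B3
s_2 = InvRound(s_1, k_2) = 0xCBB5
s_3 = InvRound(s_2, k_1) = 0xC5CB
s_4 = InvRound(s_3, k_0) = 0xD0C5

0xD0C5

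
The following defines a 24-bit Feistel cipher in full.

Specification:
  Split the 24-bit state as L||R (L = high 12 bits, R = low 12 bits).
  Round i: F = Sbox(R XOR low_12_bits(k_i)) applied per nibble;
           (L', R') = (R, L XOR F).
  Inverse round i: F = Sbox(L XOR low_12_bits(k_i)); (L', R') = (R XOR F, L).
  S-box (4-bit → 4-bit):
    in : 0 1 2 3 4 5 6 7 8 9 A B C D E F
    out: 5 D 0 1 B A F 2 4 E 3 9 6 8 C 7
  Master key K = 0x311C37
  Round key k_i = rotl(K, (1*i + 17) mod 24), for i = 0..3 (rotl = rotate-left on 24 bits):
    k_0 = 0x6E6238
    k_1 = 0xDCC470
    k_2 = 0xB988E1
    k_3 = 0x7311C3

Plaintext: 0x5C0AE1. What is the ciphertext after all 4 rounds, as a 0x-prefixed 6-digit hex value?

s_0 = plaintext = 0x5C0AE1
s_1 = Round(s_0, k_0) = 0xAE114E
s_2 = Round(s_1, k_1) = 0x14E0FD
s_3 = Round(s_2, k_2) = 0x0FD598
s_4 = Round(s_3, k_3) = 0x598B54

0x598B54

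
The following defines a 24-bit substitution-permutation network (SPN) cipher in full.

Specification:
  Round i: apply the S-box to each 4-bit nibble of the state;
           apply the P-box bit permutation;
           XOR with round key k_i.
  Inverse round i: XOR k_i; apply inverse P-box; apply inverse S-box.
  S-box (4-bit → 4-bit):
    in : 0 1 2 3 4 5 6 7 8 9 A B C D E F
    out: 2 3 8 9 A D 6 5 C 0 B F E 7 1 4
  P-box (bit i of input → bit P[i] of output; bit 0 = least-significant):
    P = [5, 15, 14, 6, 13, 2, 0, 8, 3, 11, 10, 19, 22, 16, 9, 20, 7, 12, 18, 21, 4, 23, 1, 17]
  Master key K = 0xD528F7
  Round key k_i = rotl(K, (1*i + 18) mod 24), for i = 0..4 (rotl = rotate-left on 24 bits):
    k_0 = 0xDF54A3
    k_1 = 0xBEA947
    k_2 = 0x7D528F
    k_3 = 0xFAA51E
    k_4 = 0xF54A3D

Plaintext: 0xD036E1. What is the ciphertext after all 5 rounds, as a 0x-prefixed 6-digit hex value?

s_0 = plaintext = 0xD036E1
s_1 = Round(s_0, k_0) = 0x0FE891
s_2 = Round(s_1, k_1) = 0x722D67
s_3 = Round(s_2, k_2) = 0x4D1EB0
s_4 = Round(s_3, k_3) = 0x3D1493
s_5 = Round(s_4, k_4) = 0xBA52CD

0xBA52CD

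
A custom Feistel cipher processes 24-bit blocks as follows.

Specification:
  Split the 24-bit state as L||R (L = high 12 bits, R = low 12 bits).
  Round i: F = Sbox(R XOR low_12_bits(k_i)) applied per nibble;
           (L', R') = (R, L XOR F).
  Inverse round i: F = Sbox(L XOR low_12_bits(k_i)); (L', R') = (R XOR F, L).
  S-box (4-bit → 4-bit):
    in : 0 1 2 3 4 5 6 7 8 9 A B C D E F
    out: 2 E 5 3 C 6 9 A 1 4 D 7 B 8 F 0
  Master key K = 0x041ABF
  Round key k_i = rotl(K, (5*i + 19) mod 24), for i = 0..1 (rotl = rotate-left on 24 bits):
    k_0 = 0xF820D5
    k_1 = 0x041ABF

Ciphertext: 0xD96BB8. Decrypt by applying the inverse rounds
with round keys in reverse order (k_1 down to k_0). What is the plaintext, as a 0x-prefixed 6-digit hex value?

s_0 = ciphertext = 0xD96BB8
s_1 = InvRound(s_0, k_1) = 0x1ECD96
s_2 = InvRound(s_1, k_0) = 0x3A21EC

0x3A21EC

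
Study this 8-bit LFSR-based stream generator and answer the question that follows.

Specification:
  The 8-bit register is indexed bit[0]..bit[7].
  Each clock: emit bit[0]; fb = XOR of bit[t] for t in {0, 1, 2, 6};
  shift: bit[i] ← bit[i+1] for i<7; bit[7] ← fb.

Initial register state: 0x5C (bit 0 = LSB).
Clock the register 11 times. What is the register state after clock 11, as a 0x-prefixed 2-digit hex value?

reg_0 = 0x5C
clock 1: out=0, reg = 0x2E
clock 2: out=0, reg = 0x17
clock 3: out=1, reg = 0x8B
clock 4: out=1, reg = 0x45
clock 5: out=1, reg = 0xA2
clock 6: out=0, reg = 0xD1
clock 7: out=1, reg = 0x68
clock 8: out=0, reg = 0xB4
clock 9: out=0, reg = 0xDA
clock 10: out=0, reg = 0x6D
clock 11: out=1, reg = 0xB6

0xB6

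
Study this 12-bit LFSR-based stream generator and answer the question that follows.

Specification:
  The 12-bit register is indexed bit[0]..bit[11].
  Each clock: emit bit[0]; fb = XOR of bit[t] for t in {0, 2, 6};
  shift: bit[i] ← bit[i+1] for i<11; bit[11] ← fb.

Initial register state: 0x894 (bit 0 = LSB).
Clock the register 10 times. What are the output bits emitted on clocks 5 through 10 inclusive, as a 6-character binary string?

100100

reg_0 = 0x894
clock 1: out=0, reg = 0xC4A
clock 2: out=0, reg = 0xE25
clock 3: out=1, reg = 0x712
clock 4: out=0, reg = 0x389
clock 5: out=1, reg = 0x9C4
clock 6: out=0, reg = 0x4E2
clock 7: out=0, reg = 0xA71
clock 8: out=1, reg = 0x538
clock 9: out=0, reg = 0x29C
clock 10: out=0, reg = 0x94E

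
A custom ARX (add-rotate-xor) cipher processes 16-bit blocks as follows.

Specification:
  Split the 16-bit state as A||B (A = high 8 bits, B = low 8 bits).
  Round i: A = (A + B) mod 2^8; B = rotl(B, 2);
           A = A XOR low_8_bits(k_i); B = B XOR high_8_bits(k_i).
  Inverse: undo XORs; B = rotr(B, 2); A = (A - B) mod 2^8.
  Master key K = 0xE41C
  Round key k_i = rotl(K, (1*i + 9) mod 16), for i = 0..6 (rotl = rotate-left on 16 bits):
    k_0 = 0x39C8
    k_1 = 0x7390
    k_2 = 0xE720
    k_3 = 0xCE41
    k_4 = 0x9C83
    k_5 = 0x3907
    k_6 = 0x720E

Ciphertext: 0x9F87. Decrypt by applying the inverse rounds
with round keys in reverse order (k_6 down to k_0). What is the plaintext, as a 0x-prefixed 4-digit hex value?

s_0 = ciphertext = 0x9F87
s_1 = InvRound(s_0, k_6) = 0x147D
s_2 = InvRound(s_1, k_5) = 0x0211
s_3 = InvRound(s_2, k_4) = 0x1E63
s_4 = InvRound(s_3, k_3) = 0xF46B
s_5 = InvRound(s_4, k_2) = 0xB123
s_6 = InvRound(s_5, k_1) = 0x0D14
s_7 = InvRound(s_6, k_0) = 0x7A4B

0x7A4B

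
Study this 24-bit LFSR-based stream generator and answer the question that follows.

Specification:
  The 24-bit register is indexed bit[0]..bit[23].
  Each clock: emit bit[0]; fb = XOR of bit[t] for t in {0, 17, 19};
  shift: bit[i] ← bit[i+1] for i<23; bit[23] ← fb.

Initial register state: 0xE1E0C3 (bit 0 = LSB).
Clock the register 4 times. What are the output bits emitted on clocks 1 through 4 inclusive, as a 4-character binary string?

1100

reg_0 = 0xE1E0C3
clock 1: out=1, reg = 0xF0F061
clock 2: out=1, reg = 0xF87830
clock 3: out=0, reg = 0xFC3C18
clock 4: out=0, reg = 0xFE1E0C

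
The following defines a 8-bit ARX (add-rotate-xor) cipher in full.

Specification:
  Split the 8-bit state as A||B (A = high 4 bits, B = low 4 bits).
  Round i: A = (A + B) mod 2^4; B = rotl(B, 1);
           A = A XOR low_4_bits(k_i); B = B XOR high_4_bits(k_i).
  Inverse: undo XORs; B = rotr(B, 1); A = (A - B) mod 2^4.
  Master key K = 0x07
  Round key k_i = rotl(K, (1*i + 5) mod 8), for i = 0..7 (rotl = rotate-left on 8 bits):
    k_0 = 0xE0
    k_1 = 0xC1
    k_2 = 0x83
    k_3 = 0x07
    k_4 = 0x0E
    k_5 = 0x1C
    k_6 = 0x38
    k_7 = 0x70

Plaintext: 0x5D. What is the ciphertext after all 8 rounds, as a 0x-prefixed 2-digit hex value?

s_0 = plaintext = 0x5D
s_1 = Round(s_0, k_0) = 0x25
s_2 = Round(s_1, k_1) = 0x66
s_3 = Round(s_2, k_2) = 0xF4
s_4 = Round(s_3, k_3) = 0x48
s_5 = Round(s_4, k_4) = 0x21
s_6 = Round(s_5, k_5) = 0xF3
s_7 = Round(s_6, k_6) = 0xA5
s_8 = Round(s_7, k_7) = 0xFD

0xFD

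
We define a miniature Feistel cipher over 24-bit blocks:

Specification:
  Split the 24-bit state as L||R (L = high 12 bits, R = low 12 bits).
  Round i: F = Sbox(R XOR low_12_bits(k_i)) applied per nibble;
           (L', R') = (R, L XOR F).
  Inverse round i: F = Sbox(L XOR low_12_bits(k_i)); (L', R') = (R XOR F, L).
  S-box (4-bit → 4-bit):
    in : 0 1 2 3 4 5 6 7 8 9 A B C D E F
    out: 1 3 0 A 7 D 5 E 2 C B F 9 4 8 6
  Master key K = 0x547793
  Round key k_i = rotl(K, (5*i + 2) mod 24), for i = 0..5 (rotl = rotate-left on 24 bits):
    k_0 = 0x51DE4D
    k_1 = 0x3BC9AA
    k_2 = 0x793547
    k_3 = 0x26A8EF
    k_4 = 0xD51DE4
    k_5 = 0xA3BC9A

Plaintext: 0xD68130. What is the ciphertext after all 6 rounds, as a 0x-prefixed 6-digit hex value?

0x3030D3

s_0 = plaintext = 0xD68130
s_1 = Round(s_0, k_0) = 0x130B8C
s_2 = Round(s_1, k_1) = 0xB8C135
s_3 = Round(s_2, k_2) = 0x135C6C
s_4 = Round(s_3, k_3) = 0xC6C61F
s_5 = Round(s_4, k_4) = 0x61F303
s_6 = Round(s_5, k_5) = 0x3030D3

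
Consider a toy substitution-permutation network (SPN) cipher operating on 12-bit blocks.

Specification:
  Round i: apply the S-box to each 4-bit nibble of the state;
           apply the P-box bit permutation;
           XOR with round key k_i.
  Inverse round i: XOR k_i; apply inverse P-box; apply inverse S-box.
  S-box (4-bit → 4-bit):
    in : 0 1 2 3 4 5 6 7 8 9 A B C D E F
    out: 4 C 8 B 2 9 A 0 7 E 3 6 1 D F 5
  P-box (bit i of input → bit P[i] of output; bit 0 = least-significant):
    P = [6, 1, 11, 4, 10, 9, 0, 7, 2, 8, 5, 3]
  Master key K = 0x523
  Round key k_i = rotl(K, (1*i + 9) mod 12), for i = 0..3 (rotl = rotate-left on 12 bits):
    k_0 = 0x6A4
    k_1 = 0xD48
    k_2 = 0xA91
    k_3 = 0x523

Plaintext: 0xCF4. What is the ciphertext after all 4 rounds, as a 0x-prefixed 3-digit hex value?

s_0 = plaintext = 0xCF4
s_1 = Round(s_0, k_0) = 0x2A3
s_2 = Round(s_1, k_1) = 0xB12
s_3 = Round(s_2, k_2) = 0xB20
s_4 = Round(s_3, k_3) = 0xC83

0xC83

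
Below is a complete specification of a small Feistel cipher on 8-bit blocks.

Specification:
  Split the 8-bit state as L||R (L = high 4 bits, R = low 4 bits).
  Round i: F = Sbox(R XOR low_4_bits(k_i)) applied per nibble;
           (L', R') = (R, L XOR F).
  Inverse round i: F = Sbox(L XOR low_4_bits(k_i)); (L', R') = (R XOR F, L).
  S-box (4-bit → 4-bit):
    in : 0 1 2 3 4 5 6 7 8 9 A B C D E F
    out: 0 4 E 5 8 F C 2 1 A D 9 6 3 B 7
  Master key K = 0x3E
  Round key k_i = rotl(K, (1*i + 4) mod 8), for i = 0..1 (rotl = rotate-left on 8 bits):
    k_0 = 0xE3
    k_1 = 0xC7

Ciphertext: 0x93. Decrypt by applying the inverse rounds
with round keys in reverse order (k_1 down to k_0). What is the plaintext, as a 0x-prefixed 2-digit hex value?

0x08

s_0 = ciphertext = 0x93
s_1 = InvRound(s_0, k_1) = 0x89
s_2 = InvRound(s_1, k_0) = 0x08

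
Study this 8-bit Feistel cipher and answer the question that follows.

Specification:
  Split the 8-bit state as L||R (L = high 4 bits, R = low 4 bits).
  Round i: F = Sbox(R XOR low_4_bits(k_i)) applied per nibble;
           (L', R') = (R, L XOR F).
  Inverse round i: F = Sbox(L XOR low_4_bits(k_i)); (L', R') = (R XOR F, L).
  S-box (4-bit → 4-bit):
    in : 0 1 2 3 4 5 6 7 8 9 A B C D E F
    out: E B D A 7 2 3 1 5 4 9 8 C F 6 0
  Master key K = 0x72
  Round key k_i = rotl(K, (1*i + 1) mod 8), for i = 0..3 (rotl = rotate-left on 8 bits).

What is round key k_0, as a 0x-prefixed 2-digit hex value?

0xE4

K = 0x72
k_0 = rotl(K, (1*0+1) mod 8) = rotl(K, 1) = 0xE4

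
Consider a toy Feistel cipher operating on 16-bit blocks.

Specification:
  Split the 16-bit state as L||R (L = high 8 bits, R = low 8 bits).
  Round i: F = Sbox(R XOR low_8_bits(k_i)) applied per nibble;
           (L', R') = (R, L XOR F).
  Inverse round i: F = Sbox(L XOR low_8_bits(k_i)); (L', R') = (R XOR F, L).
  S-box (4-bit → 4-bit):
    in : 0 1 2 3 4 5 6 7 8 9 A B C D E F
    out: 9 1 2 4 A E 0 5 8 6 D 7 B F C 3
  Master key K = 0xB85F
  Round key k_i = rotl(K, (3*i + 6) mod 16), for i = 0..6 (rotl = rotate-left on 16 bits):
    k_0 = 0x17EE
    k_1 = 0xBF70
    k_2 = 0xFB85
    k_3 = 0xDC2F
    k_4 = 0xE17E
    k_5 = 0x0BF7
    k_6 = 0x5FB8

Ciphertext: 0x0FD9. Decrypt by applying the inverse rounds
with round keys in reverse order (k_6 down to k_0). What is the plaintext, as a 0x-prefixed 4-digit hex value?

0xA921

s_0 = ciphertext = 0x0FD9
s_1 = InvRound(s_0, k_6) = 0xAC0F
s_2 = InvRound(s_1, k_5) = 0xE8AC
s_3 = InvRound(s_2, k_4) = 0xCCE8
s_4 = InvRound(s_3, k_3) = 0x2CCC
s_5 = InvRound(s_4, k_2) = 0x1A2C
s_6 = InvRound(s_5, k_1) = 0x211A
s_7 = InvRound(s_6, k_0) = 0xA921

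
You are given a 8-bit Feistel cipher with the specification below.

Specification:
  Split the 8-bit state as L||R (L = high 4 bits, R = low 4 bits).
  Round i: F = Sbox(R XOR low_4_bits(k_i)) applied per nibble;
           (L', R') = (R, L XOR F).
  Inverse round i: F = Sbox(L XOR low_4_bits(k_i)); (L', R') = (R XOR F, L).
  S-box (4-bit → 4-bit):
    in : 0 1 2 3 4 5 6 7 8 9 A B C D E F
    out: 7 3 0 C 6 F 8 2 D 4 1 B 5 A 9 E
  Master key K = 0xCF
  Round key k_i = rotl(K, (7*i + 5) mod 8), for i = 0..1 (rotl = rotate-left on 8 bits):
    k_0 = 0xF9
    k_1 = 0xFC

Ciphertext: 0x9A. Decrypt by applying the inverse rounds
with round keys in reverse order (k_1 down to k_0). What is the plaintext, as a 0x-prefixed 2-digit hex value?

s_0 = ciphertext = 0x9A
s_1 = InvRound(s_0, k_1) = 0x59
s_2 = InvRound(s_1, k_0) = 0xC5

0xC5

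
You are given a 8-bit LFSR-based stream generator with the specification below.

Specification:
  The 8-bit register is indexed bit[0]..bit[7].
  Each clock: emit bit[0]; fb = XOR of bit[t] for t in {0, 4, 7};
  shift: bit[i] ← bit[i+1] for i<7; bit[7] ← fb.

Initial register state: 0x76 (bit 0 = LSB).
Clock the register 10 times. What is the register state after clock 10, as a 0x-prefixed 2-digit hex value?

reg_0 = 0x76
clock 1: out=0, reg = 0xBB
clock 2: out=1, reg = 0xDD
clock 3: out=1, reg = 0xEE
clock 4: out=0, reg = 0xF7
clock 5: out=1, reg = 0xFB
clock 6: out=1, reg = 0xFD
clock 7: out=1, reg = 0xFE
clock 8: out=0, reg = 0x7F
clock 9: out=1, reg = 0x3F
clock 10: out=1, reg = 0x1F

0x1F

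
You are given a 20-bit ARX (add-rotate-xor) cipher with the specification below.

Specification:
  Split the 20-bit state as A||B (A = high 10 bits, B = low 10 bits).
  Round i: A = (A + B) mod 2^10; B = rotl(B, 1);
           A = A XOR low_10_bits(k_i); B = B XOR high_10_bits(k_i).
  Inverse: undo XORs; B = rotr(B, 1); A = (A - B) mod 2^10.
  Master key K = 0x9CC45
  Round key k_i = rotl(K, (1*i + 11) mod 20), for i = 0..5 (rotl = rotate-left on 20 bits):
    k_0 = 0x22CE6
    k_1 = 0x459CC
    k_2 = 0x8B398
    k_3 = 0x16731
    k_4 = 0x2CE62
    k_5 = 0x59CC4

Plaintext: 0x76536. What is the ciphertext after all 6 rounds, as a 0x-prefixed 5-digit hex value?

0xEC992

s_0 = plaintext = 0x76536
s_1 = Round(s_0, k_0) = 0xFA6E7
s_2 = Round(s_1, k_1) = 0xC70D9
s_3 = Round(s_2, k_2) = 0x1B79E
s_4 = Round(s_3, k_3) = 0xCEB64
s_5 = Round(s_4, k_4) = 0x3F27A
s_6 = Round(s_5, k_5) = 0xEC992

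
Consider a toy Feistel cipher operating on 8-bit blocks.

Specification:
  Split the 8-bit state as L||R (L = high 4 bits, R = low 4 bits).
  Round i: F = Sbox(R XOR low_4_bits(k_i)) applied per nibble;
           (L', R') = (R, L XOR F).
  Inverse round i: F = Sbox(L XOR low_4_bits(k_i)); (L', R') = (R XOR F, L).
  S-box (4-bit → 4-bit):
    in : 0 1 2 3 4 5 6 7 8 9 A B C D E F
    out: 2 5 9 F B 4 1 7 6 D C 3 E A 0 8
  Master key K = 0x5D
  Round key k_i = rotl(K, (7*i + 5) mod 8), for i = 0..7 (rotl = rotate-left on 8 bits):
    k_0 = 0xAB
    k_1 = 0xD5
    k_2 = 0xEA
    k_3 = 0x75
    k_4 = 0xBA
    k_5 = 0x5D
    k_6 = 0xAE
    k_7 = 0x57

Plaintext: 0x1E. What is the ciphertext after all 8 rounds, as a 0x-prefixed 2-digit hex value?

s_0 = plaintext = 0x1E
s_1 = Round(s_0, k_0) = 0xE5
s_2 = Round(s_1, k_1) = 0x5C
s_3 = Round(s_2, k_2) = 0xC4
s_4 = Round(s_3, k_3) = 0x49
s_5 = Round(s_4, k_4) = 0x9B
s_6 = Round(s_5, k_5) = 0xB8
s_7 = Round(s_6, k_6) = 0x8A
s_8 = Round(s_7, k_7) = 0xA2

0xA2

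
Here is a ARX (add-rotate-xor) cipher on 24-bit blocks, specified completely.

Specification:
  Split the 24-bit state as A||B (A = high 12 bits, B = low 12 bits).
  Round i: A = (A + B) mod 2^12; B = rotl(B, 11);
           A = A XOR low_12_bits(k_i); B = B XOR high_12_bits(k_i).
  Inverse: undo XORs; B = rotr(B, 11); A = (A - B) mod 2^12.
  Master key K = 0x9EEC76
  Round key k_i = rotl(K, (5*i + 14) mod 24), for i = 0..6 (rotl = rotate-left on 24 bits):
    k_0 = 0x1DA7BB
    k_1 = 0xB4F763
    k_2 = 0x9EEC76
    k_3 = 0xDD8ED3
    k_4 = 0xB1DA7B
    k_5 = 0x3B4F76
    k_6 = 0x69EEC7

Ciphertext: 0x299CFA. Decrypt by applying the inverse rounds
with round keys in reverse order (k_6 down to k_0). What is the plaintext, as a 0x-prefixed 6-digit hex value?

s_0 = ciphertext = 0x299CFA
s_1 = InvRound(s_0, k_6) = 0x7954C9
s_2 = InvRound(s_1, k_5) = 0x9E9EFA
s_3 = InvRound(s_2, k_4) = 0x7C4BCE
s_4 = InvRound(s_3, k_3) = 0xCEBC2C
s_5 = InvRound(s_4, k_2) = 0x519B84
s_6 = InvRound(s_5, k_1) = 0x0E4196
s_7 = InvRound(s_6, k_0) = 0x6C7098

0x6C7098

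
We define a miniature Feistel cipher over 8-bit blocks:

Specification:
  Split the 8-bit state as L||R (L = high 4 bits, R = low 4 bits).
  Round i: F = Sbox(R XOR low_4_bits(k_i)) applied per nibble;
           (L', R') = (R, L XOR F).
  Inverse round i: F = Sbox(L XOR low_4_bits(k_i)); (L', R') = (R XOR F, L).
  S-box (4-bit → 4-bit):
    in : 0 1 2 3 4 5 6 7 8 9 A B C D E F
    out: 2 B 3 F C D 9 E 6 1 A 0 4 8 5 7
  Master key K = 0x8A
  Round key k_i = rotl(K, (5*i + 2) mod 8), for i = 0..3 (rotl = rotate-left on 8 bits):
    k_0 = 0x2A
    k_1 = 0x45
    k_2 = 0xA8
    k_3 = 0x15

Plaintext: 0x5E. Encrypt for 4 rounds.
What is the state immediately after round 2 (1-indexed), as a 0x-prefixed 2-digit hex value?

s_0 = plaintext = 0x5E
s_1 = Round(s_0, k_0) = 0xE9
s_2 = Round(s_1, k_1) = 0x9A
s_3 = Round(s_2, k_2) = 0xAA
s_4 = Round(s_3, k_3) = 0xAD

0x9A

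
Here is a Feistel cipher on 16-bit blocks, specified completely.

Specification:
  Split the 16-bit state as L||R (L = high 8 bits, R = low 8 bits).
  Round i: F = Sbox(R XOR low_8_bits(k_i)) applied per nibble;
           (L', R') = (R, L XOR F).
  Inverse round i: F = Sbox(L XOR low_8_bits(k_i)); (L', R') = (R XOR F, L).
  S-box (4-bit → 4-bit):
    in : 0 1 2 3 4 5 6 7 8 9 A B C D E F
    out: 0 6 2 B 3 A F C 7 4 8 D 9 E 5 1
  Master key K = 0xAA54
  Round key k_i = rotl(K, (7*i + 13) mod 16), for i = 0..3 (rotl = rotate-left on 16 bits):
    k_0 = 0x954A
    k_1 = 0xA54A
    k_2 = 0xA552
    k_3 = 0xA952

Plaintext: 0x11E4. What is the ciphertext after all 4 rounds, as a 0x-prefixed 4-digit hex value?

0x3FFF

s_0 = plaintext = 0x11E4
s_1 = Round(s_0, k_0) = 0xE494
s_2 = Round(s_1, k_1) = 0x9401
s_3 = Round(s_2, k_2) = 0x013F
s_4 = Round(s_3, k_3) = 0x3FFF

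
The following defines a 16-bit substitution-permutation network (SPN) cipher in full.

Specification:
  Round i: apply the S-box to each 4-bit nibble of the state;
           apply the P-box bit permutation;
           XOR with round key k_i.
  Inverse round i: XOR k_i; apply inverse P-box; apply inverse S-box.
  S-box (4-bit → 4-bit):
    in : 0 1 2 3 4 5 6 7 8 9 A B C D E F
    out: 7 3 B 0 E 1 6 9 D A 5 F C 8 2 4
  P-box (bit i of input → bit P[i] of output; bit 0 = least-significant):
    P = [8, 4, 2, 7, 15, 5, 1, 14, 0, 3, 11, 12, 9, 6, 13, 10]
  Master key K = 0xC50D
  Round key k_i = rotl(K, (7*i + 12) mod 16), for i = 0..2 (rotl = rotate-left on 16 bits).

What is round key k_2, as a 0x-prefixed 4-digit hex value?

0x3714

K = 0xC50D
k_0 = rotl(K, (7*0+12) mod 16) = rotl(K, 12) = 0xDC50
k_1 = rotl(K, (7*1+12) mod 16) = rotl(K, 3) = 0x286E
k_2 = rotl(K, (7*2+12) mod 16) = rotl(K, 10) = 0x3714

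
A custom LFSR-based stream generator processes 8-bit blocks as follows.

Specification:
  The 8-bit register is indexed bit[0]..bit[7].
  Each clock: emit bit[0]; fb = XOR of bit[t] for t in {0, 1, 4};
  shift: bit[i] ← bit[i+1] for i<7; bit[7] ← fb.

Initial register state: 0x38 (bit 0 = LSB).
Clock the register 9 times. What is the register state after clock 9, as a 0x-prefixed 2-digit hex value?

0xEB

reg_0 = 0x38
clock 1: out=0, reg = 0x9C
clock 2: out=0, reg = 0xCE
clock 3: out=0, reg = 0xE7
clock 4: out=1, reg = 0x73
clock 5: out=1, reg = 0xB9
clock 6: out=1, reg = 0x5C
clock 7: out=0, reg = 0xAE
clock 8: out=0, reg = 0xD7
clock 9: out=1, reg = 0xEB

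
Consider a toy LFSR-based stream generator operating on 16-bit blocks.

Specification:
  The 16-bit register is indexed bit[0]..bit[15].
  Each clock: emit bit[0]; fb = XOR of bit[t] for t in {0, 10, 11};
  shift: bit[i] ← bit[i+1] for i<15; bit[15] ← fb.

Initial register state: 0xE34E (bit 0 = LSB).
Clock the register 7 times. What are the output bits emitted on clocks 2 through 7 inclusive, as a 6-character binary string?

reg_0 = 0xE34E
clock 1: out=0, reg = 0x71A7
clock 2: out=1, reg = 0xB8D3
clock 3: out=1, reg = 0x5C69
clock 4: out=1, reg = 0xAE34
clock 5: out=0, reg = 0x571A
clock 6: out=0, reg = 0xAB8D
clock 7: out=1, reg = 0x55C6

111001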